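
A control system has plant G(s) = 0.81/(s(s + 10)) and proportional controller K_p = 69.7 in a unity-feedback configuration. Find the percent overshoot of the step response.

From 1 + K_pG(s) = 0: s² + 10s + 56.46 = 0 ⇒ ω_n = 7.514, ζ = 0.6654.
%OS = 100·exp(−πζ/√(1−ζ²)) = 100·exp(−π·0.6654/√0.5572) = 6.08%.

6.08%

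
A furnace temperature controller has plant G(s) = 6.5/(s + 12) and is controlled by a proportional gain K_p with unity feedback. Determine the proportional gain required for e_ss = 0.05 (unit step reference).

K_p = 35.1

Steady-state error for a unit step on this type-0 loop is 1/(1 + K_p·G(0)).
G(0) = 0.5417. Require 1/(1 + K_p·0.5417) = 0.05, so 1 + 0.5417·K_p = 20.
K_p = (20 − 1)/0.5417 = 35.1.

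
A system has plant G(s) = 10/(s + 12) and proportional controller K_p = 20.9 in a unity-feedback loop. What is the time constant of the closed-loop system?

τ = 0.00452 s

Closed-loop transfer function: T(s) = K_p·G(s)/(1 + K_p·G(s)) = 209/(s + 12 + 209) = 209/(s + 221).
Time constant τ = 1/221 = 0.00452 s.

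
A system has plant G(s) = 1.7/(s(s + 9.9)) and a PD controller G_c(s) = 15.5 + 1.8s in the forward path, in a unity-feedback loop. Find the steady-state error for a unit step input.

The open loop G_c(s)G(s) has a pole at the origin (type 1), so the static position error constant is infinite and e_ss = 1/(1+∞) = 0.

0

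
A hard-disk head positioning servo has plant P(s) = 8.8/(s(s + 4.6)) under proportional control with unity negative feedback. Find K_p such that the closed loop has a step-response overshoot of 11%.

From %OS = 100·exp(−πζ/√(1−ζ²)) = 11%, ζ = −ln(0.11)/√(π²+ln²(0.11)) = 0.5749.
Characteristic equation s² + 4.6s + 8.8K_p = 0 gives ζ = 4.6/(2√(8.8K_p)).
Setting ζ = 0.5749: √(8.8K_p) = 4.6/(2·0.5749) = 4.001, so K_p = 16.01/8.8 = 1.82.

K_p = 1.82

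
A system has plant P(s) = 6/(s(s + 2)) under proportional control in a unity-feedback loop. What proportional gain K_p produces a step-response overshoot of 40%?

From %OS = 100·exp(−πζ/√(1−ζ²)) = 40%, ζ = −ln(0.4)/√(π²+ln²(0.4)) = 0.28.
Characteristic equation s² + 2s + 6K_p = 0 gives ζ = 2/(2√(6K_p)).
Setting ζ = 0.28: √(6K_p) = 2/(2·0.28) = 3.571, so K_p = 12.76/6 = 2.13.

K_p = 2.13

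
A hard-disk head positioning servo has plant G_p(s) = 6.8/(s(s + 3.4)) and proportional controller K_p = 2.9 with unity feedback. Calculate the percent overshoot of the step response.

From 1 + K_pG_p(s) = 0: s² + 3.4s + 19.72 = 0 ⇒ ω_n = 4.441, ζ = 0.3828.
%OS = 100·exp(−πζ/√(1−ζ²)) = 100·exp(−π·0.3828/√0.8534) = 27.2%.

27.2%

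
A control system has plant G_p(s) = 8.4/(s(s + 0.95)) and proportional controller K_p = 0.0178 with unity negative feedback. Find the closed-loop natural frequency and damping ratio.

With unity feedback the closed-loop characteristic equation is s² + 0.95s + 0.0178·8.4 = s² + 0.95s + 0.1495 = 0.
Matching s² + 2ζω_n s + ω_n²: ω_n = √0.1495 = 0.3867 rad/s and 2ζω_n = 0.95, so ζ = 0.95/(2·0.3867) = 1.23.

ω_n = 0.387 rad/s, ζ = 1.23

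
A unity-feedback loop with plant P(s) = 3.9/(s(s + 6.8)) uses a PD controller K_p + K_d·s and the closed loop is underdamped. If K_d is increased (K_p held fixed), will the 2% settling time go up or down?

Characteristic equation s² + (6.8 + 3.9K_d)s + 3.9K_p = 0: raising K_d increases ζω_n = (6.8+3.9K_d)/2 while the loop stays underdamped, so T_s ≈ 4/(ζω_n) decreases.

decrease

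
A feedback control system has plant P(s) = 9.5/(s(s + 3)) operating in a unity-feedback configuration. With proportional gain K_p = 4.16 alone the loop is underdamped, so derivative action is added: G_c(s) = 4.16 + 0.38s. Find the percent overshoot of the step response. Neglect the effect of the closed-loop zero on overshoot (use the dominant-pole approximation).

14.3%

Forward path: (4.16 + 0.38s)·9.5/(s(s+3)). The closed-loop characteristic equation is s² + (3 + 9.5·0.38)s + 9.5·4.16 = 0.
That is s² + 6.61s + 39.52 = 0, so ω_n = 6.286 rad/s and ζ = 6.61/(2·6.286) = 0.5257.
%OS = 100·exp(−πζ/√(1−ζ²)) = 14.3%.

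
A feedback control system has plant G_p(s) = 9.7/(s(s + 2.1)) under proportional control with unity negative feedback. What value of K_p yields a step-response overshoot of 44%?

From %OS = 100·exp(−πζ/√(1−ζ²)) = 44%, ζ = −ln(0.44)/√(π²+ln²(0.44)) = 0.2528.
Characteristic equation s² + 2.1s + 9.7K_p = 0 gives ζ = 2.1/(2√(9.7K_p)).
Setting ζ = 0.2528: √(9.7K_p) = 2.1/(2·0.2528) = 4.153, so K_p = 17.25/9.7 = 1.78.

K_p = 1.78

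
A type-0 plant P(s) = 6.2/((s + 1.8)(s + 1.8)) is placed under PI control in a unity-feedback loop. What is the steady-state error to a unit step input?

The PI controller's integrator makes the forward path type 1, so e_ss to a step is zero.

0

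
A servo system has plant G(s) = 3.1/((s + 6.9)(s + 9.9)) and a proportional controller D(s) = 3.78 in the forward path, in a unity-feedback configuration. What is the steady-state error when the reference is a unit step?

The loop is type 0. Static position error constant K_pos = D(0)·G(0) = 3.78·0.04538 = 0.1715.
Steady-state error to a unit step: e_ss = 1/(1+K_pos) = 1/1.172 = 0.854.

0.854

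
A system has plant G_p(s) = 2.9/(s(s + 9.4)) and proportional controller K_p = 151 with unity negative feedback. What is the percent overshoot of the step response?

48.5%

Closed-loop characteristic equation: s² + 9.4s + 437.9 = 0, so ω_n = 20.93 rad/s and ζ = 9.4/(2·20.93) = 0.2246.
%OS = 100·exp(−πζ/√(1−ζ²)) = 100·exp(−π·0.2246/√0.9496) = 48.5%.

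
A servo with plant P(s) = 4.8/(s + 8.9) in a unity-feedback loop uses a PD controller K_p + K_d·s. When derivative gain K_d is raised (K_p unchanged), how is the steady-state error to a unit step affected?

At s = 0 the derivative term contributes nothing: C(0) = K_p regardless of K_d, so K_pos = K_p·P(0) and e_ss are unchanged.

unchanged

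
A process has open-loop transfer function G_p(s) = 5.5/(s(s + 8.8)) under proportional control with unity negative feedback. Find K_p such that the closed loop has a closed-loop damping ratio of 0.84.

Closed-loop characteristic equation: s² + 8.8s + K_p·5.5 = 0.
So ω_n = √(5.5K_p) and 2ζω_n = 8.8, giving ζ = 8.8/(2√(5.5K_p)).
Setting ζ = 0.84: √(5.5K_p) = 8.8/(2·0.84) = 5.238, so K_p = 27.44/5.5 = 4.99.

K_p = 4.99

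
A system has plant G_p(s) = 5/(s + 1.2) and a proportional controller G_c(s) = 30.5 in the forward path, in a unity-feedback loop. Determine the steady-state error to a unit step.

0.00781

The loop is type 0. Static position error constant K_pos = G_c(0)·G_p(0) = 30.5·4.167 = 127.1.
Steady-state error to a unit step: e_ss = 1/(1+K_pos) = 1/128.1 = 0.00781.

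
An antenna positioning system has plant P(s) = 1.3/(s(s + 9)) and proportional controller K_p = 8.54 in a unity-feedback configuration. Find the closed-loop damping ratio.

ζ = 1.35

With unity feedback the closed-loop characteristic equation is s² + 9s + 8.54·1.3 = s² + 9s + 11.1 = 0.
Matching s² + 2ζω_n s + ω_n²: ω_n = √11.1 = 3.332 rad/s and 2ζω_n = 9, so ζ = 9/(2·3.332) = 1.35.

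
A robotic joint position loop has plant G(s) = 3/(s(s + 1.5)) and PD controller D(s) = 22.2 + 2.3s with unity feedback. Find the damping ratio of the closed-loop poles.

ζ = 0.515

Forward path: (22.2 + 2.3s)·3/(s(s+1.5)). The closed-loop characteristic equation is s² + (1.5 + 3·2.3)s + 3·22.2 = 0.
That is s² + 8.4s + 66.6 = 0, so ω_n = 8.161 rad/s and ζ = 8.4/(2·8.161) = 0.5147.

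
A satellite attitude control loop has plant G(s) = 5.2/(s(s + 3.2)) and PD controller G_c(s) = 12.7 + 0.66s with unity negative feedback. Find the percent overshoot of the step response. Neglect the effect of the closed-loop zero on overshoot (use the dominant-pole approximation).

24.6%

Forward path: (12.7 + 0.66s)·5.2/(s(s+3.2)). The closed-loop characteristic equation is s² + (3.2 + 5.2·0.66)s + 5.2·12.7 = 0.
That is s² + 6.632s + 66.04 = 0, so ω_n = 8.126 rad/s and ζ = 6.632/(2·8.126) = 0.408.
%OS = 100·exp(−πζ/√(1−ζ²)) = 24.6%.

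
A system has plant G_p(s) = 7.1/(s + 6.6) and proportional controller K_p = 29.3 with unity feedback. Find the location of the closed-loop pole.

s = -214.6

Closed-loop transfer function: T(s) = K_p·G_p(s)/(1 + K_p·G_p(s)) = 208/(s + 6.6 + 208) = 208/(s + 214.6).
The closed-loop pole is at s = −214.6.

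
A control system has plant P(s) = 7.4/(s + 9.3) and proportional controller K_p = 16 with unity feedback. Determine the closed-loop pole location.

Closed-loop transfer function: T(s) = K_p·P(s)/(1 + K_p·P(s)) = 118.4/(s + 9.3 + 118.4) = 118.4/(s + 127.7).
The closed-loop pole is at s = −127.7.

s = -127.7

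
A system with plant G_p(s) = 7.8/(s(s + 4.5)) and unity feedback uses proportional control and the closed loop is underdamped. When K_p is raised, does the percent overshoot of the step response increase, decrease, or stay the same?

increase

ζ = 4.5/(2√(7.8K_p)) decreases as K_p grows; lower damping means more overshoot.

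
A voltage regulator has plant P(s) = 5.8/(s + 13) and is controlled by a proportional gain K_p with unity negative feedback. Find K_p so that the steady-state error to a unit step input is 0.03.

Steady-state error for a unit step on this type-0 loop is 1/(1 + K_p·P(0)).
P(0) = 0.4462. Require 1/(1 + K_p·0.4462) = 0.03, so 1 + 0.4462·K_p = 33.33.
K_p = (33.33 − 1)/0.4462 = 72.5.

K_p = 72.5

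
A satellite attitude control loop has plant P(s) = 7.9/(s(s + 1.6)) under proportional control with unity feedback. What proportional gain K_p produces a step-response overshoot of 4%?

K_p = 0.158

From %OS = 100·exp(−πζ/√(1−ζ²)) = 4%, ζ = −ln(0.04)/√(π²+ln²(0.04)) = 0.7156.
Characteristic equation s² + 1.6s + 7.9K_p = 0 gives ζ = 1.6/(2√(7.9K_p)).
Setting ζ = 0.7156: √(7.9K_p) = 1.6/(2·0.7156) = 1.118, so K_p = 1.25/7.9 = 0.158.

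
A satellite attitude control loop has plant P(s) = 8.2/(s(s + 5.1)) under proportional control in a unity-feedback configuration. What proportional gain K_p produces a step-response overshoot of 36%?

From %OS = 100·exp(−πζ/√(1−ζ²)) = 36%, ζ = −ln(0.36)/√(π²+ln²(0.36)) = 0.3093.
Characteristic equation s² + 5.1s + 8.2K_p = 0 gives ζ = 5.1/(2√(8.2K_p)).
Setting ζ = 0.3093: √(8.2K_p) = 5.1/(2·0.3093) = 8.246, so K_p = 67.99/8.2 = 8.29.

K_p = 8.29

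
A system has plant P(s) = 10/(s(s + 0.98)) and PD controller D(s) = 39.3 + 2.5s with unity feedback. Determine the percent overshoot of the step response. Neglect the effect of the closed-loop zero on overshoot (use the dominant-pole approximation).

6.55%

Forward path: (39.3 + 2.5s)·10/(s(s+0.98)). The closed-loop characteristic equation is s² + (0.98 + 10·2.5)s + 10·39.3 = 0.
That is s² + 25.98s + 393 = 0, so ω_n = 19.82 rad/s and ζ = 25.98/(2·19.82) = 0.6553.
%OS = 100·exp(−πζ/√(1−ζ²)) = 6.55%.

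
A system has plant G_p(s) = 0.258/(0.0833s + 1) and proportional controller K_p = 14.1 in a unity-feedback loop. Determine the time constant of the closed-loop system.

τ = 0.018 s

Closed loop: T(s) = K_p·G_p/(1+K_p·G_p) = 3.638/(0.0833s + 1 + 3.638), with pole at s = −(1 + 3.638)/0.0833 = −55.68.
Closed-loop time constant τ = 1/55.68 = 0.018 s.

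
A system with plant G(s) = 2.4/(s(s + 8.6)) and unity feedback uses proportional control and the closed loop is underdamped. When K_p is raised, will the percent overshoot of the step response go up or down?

Characteristic equation s² + 8.6s + K_p·2.4 = 0: raising K_p raises ω_n while 2ζω_n = 8.6 is fixed, so ζ falls and overshoot grows.

increase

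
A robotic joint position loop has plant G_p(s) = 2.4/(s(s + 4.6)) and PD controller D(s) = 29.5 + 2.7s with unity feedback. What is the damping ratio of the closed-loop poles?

ζ = 0.658

Forward path: (29.5 + 2.7s)·2.4/(s(s+4.6)). The closed-loop characteristic equation is s² + (4.6 + 2.4·2.7)s + 2.4·29.5 = 0.
That is s² + 11.08s + 70.8 = 0, so ω_n = 8.414 rad/s and ζ = 11.08/(2·8.414) = 0.6584.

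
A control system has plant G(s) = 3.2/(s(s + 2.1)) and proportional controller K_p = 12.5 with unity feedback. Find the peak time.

The closed-loop denominator s² + 2.1s + 40 gives ω_n = √40 = 6.325 and ζ = 2.1/(2ω_n) = 0.166.
Damped frequency ω_d = ω_n√(1−ζ²) = 6.237 rad/s, so peak time T_p = π/ω_d = 0.504 s.

T_p = 0.504 s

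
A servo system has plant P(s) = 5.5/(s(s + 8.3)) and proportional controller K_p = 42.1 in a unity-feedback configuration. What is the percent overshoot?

41%

Closed-loop characteristic equation: s² + 8.3s + 231.6 = 0, so ω_n = 15.22 rad/s and ζ = 8.3/(2·15.22) = 0.2727.
%OS = 100·exp(−πζ/√(1−ζ²)) = 100·exp(−π·0.2727/√0.9256) = 41%.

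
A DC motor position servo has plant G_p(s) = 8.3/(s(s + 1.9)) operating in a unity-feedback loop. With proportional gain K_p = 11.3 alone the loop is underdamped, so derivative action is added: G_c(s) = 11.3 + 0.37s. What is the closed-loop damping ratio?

ζ = 0.257

Forward path: (11.3 + 0.37s)·8.3/(s(s+1.9)). The closed-loop characteristic equation is s² + (1.9 + 8.3·0.37)s + 8.3·11.3 = 0.
That is s² + 4.971s + 93.79 = 0, so ω_n = 9.685 rad/s and ζ = 4.971/(2·9.685) = 0.2566.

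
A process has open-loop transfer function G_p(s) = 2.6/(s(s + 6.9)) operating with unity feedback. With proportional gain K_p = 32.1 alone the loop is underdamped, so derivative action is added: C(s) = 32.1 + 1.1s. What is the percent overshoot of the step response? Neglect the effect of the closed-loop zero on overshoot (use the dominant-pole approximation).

Forward path: (32.1 + 1.1s)·2.6/(s(s+6.9)). The closed-loop characteristic equation is s² + (6.9 + 2.6·1.1)s + 2.6·32.1 = 0.
That is s² + 9.76s + 83.46 = 0, so ω_n = 9.136 rad/s and ζ = 9.76/(2·9.136) = 0.5342.
%OS = 100·exp(−πζ/√(1−ζ²)) = 13.7%.

13.7%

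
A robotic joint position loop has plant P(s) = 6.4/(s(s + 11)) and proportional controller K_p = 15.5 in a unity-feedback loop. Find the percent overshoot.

From 1 + K_pP(s) = 0: s² + 11s + 99.2 = 0 ⇒ ω_n = 9.96, ζ = 0.5522.
%OS = 100·exp(−πζ/√(1−ζ²)) = 100·exp(−π·0.5522/√0.6951) = 12.5%.

12.5%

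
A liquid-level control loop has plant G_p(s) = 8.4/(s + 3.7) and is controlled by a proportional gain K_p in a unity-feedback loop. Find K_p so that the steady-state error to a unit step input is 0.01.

Steady-state error for a unit step on this type-0 loop is 1/(1 + K_p·G_p(0)).
G_p(0) = 2.27. Require 1/(1 + K_p·2.27) = 0.01, so 1 + 2.27·K_p = 100.
K_p = (100 − 1)/2.27 = 43.6.

K_p = 43.6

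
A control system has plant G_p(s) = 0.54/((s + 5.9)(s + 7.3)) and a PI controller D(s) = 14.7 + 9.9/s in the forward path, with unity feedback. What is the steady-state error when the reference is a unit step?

The open loop D(s)G_p(s) has a pole at the origin (type 1), so the static position error constant is infinite and e_ss = 1/(1+∞) = 0.

0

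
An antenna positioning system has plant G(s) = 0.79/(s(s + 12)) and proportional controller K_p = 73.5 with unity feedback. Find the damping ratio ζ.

ζ = 0.787

1 + K_p·G(s) = 0 gives s² + 12s + 58.07 = 0.
Matching s² + 2ζω_n s + ω_n²: ω_n = √58.07 = 7.62 rad/s and 2ζω_n = 12, so ζ = 12/(2·7.62) = 0.787.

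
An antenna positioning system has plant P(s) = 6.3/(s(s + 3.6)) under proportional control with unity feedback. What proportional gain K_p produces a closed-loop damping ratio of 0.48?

Closed-loop characteristic equation: s² + 3.6s + K_p·6.3 = 0.
So ω_n = √(6.3K_p) and 2ζω_n = 3.6, giving ζ = 3.6/(2√(6.3K_p)).
Setting ζ = 0.48: √(6.3K_p) = 3.6/(2·0.48) = 3.75, so K_p = 14.06/6.3 = 2.23.

K_p = 2.23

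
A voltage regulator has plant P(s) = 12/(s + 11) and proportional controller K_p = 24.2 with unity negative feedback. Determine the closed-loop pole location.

s = -301.4

Closed-loop transfer function: T(s) = K_p·P(s)/(1 + K_p·P(s)) = 290.4/(s + 11 + 290.4) = 290.4/(s + 301.4).
The closed-loop pole is at s = −301.4.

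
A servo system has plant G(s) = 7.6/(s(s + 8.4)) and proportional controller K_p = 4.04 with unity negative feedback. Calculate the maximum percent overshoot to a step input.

From 1 + K_pG(s) = 0: s² + 8.4s + 30.7 = 0 ⇒ ω_n = 5.541, ζ = 0.758.
%OS = 100·exp(−πζ/√(1−ζ²)) = 100·exp(−π·0.758/√0.4255) = 2.6%.

2.6%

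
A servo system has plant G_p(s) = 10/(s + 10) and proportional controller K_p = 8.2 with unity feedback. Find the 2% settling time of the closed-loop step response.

T_s ≈ 0.0435 s

Closed-loop transfer function: T(s) = K_p·G_p(s)/(1 + K_p·G_p(s)) = 82/(s + 10 + 82) = 82/(s + 92).
Time constant τ = 1/92 = 0.01087 s, so the 2% settling time is about 4τ = 0.0435 s.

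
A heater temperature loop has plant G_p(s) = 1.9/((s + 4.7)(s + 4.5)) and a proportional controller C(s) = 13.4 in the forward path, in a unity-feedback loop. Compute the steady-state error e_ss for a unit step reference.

0.454

The loop is type 0. Static position error constant K_pos = C(0)·G_p(0) = 13.4·0.08983 = 1.204.
Steady-state error to a unit step: e_ss = 1/(1+K_pos) = 1/2.204 = 0.454.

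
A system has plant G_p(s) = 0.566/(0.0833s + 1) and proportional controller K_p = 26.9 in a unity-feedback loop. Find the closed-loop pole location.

s = -194.8

Closed loop: T(s) = K_p·G_p/(1+K_p·G_p) = 15.23/(0.0833s + 1 + 15.23), with pole at s = −(1 + 15.23)/0.0833 = −194.8.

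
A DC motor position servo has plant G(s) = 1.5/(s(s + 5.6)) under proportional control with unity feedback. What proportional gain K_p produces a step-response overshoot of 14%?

K_p = 18.6

From %OS = 100·exp(−πζ/√(1−ζ²)) = 14%, ζ = −ln(0.14)/√(π²+ln²(0.14)) = 0.5305.
Characteristic equation s² + 5.6s + 1.5K_p = 0 gives ζ = 5.6/(2√(1.5K_p)).
Setting ζ = 0.5305: √(1.5K_p) = 5.6/(2·0.5305) = 5.278, so K_p = 27.86/1.5 = 18.6.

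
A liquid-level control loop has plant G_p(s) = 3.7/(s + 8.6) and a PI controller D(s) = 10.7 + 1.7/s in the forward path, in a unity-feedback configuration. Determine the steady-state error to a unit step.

0

The open loop D(s)G_p(s) has a pole at the origin (type 1), so the static position error constant is infinite and e_ss = 1/(1+∞) = 0.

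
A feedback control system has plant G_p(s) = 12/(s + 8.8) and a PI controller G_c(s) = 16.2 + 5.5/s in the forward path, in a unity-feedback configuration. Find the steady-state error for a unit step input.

0

The open loop G_c(s)G_p(s) has a pole at the origin (type 1), so the static position error constant is infinite and e_ss = 1/(1+∞) = 0.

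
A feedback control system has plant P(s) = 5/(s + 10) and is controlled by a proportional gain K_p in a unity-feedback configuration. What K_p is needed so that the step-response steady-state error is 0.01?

K_p = 198

For a type-0 loop with proportional control, e_ss = 1/(1 + K_p·P(0)).
P(0) = 0.5. Require 1/(1 + K_p·0.5) = 0.01, so 1 + 0.5·K_p = 100.
K_p = (100 − 1)/0.5 = 198.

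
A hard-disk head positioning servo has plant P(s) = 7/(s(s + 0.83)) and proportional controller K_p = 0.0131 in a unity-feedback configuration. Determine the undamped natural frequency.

ω_n = 0.303 rad/s

1 + K_p·P(s) = 0 gives s² + 0.83s + 0.0917 = 0.
Matching s² + 2ζω_n s + ω_n²: ω_n = √0.0917 = 0.3028 rad/s and 2ζω_n = 0.83, so ζ = 0.83/(2·0.3028) = 1.37.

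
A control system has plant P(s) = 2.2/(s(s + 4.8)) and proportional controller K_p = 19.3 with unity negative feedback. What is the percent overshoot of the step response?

Closed-loop characteristic equation: s² + 4.8s + 42.46 = 0, so ω_n = 6.516 rad/s and ζ = 4.8/(2·6.516) = 0.3683.
%OS = 100·exp(−πζ/√(1−ζ²)) = 100·exp(−π·0.3683/√0.8643) = 28.8%.

28.8%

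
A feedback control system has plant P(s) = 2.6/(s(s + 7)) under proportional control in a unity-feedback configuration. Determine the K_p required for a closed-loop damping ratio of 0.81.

Closed-loop characteristic equation: s² + 7s + K_p·2.6 = 0.
So ω_n = √(2.6K_p) and 2ζω_n = 7, giving ζ = 7/(2√(2.6K_p)).
Setting ζ = 0.81: √(2.6K_p) = 7/(2·0.81) = 4.321, so K_p = 18.67/2.6 = 7.18.

K_p = 7.18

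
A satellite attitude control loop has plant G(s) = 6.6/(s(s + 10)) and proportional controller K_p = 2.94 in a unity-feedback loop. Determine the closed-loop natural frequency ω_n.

1 + K_p·G(s) = 0 gives s² + 10s + 19.4 = 0.
So ω_n² = 19.4 ⇒ ω_n = 4.405 rad/s, and ζ = 10/(2ω_n) = 1.14.

ω_n = 4.4 rad/s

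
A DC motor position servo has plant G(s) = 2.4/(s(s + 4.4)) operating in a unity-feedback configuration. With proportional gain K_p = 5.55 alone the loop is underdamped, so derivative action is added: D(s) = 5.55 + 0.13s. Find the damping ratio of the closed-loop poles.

ζ = 0.646

Forward path: (5.55 + 0.13s)·2.4/(s(s+4.4)). The closed-loop characteristic equation is s² + (4.4 + 2.4·0.13)s + 2.4·5.55 = 0.
That is s² + 4.712s + 13.32 = 0, so ω_n = 3.65 rad/s and ζ = 4.712/(2·3.65) = 0.6455.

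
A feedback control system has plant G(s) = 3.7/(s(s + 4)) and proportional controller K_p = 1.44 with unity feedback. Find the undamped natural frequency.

1 + K_p·G(s) = 0 gives s² + 4s + 5.328 = 0.
Matching s² + 2ζω_n s + ω_n²: ω_n = √5.328 = 2.308 rad/s and 2ζω_n = 4, so ζ = 4/(2·2.308) = 0.866.

ω_n = 2.31 rad/s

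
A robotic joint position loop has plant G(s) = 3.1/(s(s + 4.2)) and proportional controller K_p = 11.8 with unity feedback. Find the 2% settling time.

Closed-loop characteristic equation: s² + 4.2s + 36.58 = 0, so ω_n = 6.048 rad/s and ζ = 4.2/(2·6.048) = 0.3472.
2% settling time T_s ≈ 4/(ζω_n) = 4/2.1 = 1.9 s.

T_s ≈ 1.9 s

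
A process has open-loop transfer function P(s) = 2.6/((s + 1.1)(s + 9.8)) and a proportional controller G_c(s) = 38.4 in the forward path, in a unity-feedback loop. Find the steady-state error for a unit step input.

The loop is type 0. Static position error constant K_pos = G_c(0)·P(0) = 38.4·0.2412 = 9.262.
Steady-state error to a unit step: e_ss = 1/(1+K_pos) = 1/10.26 = 0.0975.

0.0975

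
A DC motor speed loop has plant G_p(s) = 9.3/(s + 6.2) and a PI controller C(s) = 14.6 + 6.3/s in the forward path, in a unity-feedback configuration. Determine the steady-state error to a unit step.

0

The open loop C(s)G_p(s) has a pole at the origin (type 1), so the static position error constant is infinite and e_ss = 1/(1+∞) = 0.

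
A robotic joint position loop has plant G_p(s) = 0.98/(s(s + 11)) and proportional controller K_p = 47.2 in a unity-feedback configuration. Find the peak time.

From 1 + K_pG_p(s) = 0: s² + 11s + 46.26 = 0 ⇒ ω_n = 6.801, ζ = 0.8087.
Damped frequency ω_d = ω_n√(1−ζ²) = 4.001 rad/s, so peak time T_p = π/ω_d = 0.785 s.

T_p = 0.785 s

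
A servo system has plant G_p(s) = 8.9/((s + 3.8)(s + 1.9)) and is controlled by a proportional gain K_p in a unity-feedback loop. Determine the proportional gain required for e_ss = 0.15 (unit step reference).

For a type-0 loop with proportional control, e_ss = 1/(1 + K_p·G_p(0)).
G_p(0) = 1.233. Require 1/(1 + K_p·1.233) = 0.15, so 1 + 1.233·K_p = 6.667.
K_p = (6.667 − 1)/1.233 = 4.6.

K_p = 4.6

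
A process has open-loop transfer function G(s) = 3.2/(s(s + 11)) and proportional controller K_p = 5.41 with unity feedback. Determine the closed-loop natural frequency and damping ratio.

The closed-loop denominator is s(s+11) + 5.41·3.2 = s² + 11s + 17.31.
So ω_n² = 17.31 ⇒ ω_n = 4.161 rad/s, and ζ = 11/(2ω_n) = 1.32.

ω_n = 4.16 rad/s, ζ = 1.32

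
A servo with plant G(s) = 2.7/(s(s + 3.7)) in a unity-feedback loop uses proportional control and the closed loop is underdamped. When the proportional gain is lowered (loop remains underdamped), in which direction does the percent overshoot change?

decrease

ζ = 3.7/(2√(2.7K_p)) rises as K_p falls; higher damping means less overshoot.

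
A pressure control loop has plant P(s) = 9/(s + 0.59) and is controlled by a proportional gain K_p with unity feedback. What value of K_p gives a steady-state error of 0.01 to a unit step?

For a type-0 loop with proportional control, e_ss = 1/(1 + K_p·P(0)).
P(0) = 15.25. Require 1/(1 + K_p·15.25) = 0.01, so 1 + 15.25·K_p = 100.
K_p = (100 − 1)/15.25 = 6.49.

K_p = 6.49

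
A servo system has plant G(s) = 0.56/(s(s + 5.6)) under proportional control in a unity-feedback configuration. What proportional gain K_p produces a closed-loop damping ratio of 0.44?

K_p = 72.3

Closed-loop characteristic equation: s² + 5.6s + K_p·0.56 = 0.
So ω_n = √(0.56K_p) and 2ζω_n = 5.6, giving ζ = 5.6/(2√(0.56K_p)).
Setting ζ = 0.44: √(0.56K_p) = 5.6/(2·0.44) = 6.364, so K_p = 40.5/0.56 = 72.3.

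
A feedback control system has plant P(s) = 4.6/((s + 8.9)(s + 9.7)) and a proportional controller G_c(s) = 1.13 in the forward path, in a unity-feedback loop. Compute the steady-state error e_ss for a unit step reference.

The loop is type 0. Static position error constant K_pos = G_c(0)·P(0) = 1.13·0.05328 = 0.06021.
Steady-state error to a unit step: e_ss = 1/(1+K_pos) = 1/1.06 = 0.943.

0.943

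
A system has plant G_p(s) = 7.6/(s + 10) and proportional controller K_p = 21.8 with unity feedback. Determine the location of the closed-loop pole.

s = -175.7

Closed-loop transfer function: T(s) = K_p·G_p(s)/(1 + K_p·G_p(s)) = 165.7/(s + 10 + 165.7) = 165.7/(s + 175.7).
The closed-loop pole is at s = −175.7.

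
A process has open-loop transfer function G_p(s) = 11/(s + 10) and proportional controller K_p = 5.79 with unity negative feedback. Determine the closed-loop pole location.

Closed-loop transfer function: T(s) = K_p·G_p(s)/(1 + K_p·G_p(s)) = 63.69/(s + 10 + 63.69) = 63.69/(s + 73.69).
The closed-loop pole is at s = −73.69.

s = -73.69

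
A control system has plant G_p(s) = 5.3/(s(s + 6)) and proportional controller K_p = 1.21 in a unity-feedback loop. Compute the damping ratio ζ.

ζ = 1.18

The closed-loop denominator is s(s+6) + 1.21·5.3 = s² + 6s + 6.413.
So ω_n² = 6.413 ⇒ ω_n = 2.532 rad/s, and ζ = 6/(2ω_n) = 1.18.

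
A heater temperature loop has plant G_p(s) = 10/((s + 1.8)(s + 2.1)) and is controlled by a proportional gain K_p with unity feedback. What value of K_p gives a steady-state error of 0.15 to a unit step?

K_p = 2.14

For a type-0 loop with proportional control, e_ss = 1/(1 + K_p·G_p(0)).
G_p(0) = 2.646. Require 1/(1 + K_p·2.646) = 0.15, so 1 + 2.646·K_p = 6.667.
K_p = (6.667 − 1)/2.646 = 2.14.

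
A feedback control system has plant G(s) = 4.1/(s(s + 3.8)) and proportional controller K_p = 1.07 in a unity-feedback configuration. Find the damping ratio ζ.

ζ = 0.907

The closed-loop denominator is s(s+3.8) + 1.07·4.1 = s² + 3.8s + 4.387.
Matching s² + 2ζω_n s + ω_n²: ω_n = √4.387 = 2.095 rad/s and 2ζω_n = 3.8, so ζ = 3.8/(2·2.095) = 0.907.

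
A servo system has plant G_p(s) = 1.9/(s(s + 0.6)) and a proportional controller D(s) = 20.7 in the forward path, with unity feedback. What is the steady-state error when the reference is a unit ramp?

0.0153

The loop has one pole at the origin (type 1). Velocity error constant K_v = lim_{s→0} s·D(s)G_p(s) = 20.7·1.9/0.6 = 65.55.
Steady-state error to a unit ramp: e_ss = 1/K_v = 0.0153.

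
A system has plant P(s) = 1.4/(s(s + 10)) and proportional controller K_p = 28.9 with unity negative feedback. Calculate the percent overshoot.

1.84%

From 1 + K_pP(s) = 0: s² + 10s + 40.46 = 0 ⇒ ω_n = 6.361, ζ = 0.7861.
%OS = 100·exp(−πζ/√(1−ζ²)) = 100·exp(−π·0.7861/√0.3821) = 1.84%.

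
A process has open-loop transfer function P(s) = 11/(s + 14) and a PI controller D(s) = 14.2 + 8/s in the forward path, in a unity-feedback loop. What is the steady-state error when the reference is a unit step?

0

The open loop D(s)P(s) has a pole at the origin (type 1), so the static position error constant is infinite and e_ss = 1/(1+∞) = 0.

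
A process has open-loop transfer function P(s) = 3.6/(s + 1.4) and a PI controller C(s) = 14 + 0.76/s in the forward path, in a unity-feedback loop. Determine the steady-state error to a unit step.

The open loop C(s)P(s) has a pole at the origin (type 1), so the static position error constant is infinite and e_ss = 1/(1+∞) = 0.

0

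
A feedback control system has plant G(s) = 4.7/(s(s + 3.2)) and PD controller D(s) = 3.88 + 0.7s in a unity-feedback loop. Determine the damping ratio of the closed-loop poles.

ζ = 0.76

Forward path: (3.88 + 0.7s)·4.7/(s(s+3.2)). The closed-loop characteristic equation is s² + (3.2 + 4.7·0.7)s + 4.7·3.88 = 0.
That is s² + 6.49s + 18.24 = 0, so ω_n = 4.27 rad/s and ζ = 6.49/(2·4.27) = 0.7599.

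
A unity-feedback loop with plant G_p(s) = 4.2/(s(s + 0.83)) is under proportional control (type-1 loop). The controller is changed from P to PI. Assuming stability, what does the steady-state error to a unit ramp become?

0

The integrator raises the loop to type 2, so K_v → ∞ and e_ss to a ramp is zero.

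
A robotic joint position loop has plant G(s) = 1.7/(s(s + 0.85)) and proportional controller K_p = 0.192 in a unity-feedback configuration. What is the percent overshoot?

3.03%

From 1 + K_pG(s) = 0: s² + 0.85s + 0.3264 = 0 ⇒ ω_n = 0.5713, ζ = 0.7439.
%OS = 100·exp(−πζ/√(1−ζ²)) = 100·exp(−π·0.7439/√0.4466) = 3.03%.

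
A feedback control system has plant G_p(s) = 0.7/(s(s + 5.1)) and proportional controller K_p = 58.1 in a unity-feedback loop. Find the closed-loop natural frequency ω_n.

ω_n = 6.38 rad/s

The closed-loop denominator is s(s+5.1) + 58.1·0.7 = s² + 5.1s + 40.67.
Matching s² + 2ζω_n s + ω_n²: ω_n = √40.67 = 6.377 rad/s and 2ζω_n = 5.1, so ζ = 5.1/(2·6.377) = 0.4.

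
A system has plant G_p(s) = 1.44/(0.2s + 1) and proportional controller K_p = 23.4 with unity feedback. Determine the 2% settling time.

Closed loop: T(s) = K_p·G_p/(1+K_p·G_p) = 33.7/(0.2s + 1 + 33.7), with pole at s = −(1 + 33.7)/0.2 = −173.5.
τ = 1/173.5 = 0.005764 s, so 2% settling time ≈ 4τ = 0.0231 s.

T_s ≈ 0.0231 s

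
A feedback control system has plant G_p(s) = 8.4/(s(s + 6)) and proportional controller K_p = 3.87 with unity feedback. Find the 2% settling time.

T_s ≈ 1.33 s

From 1 + K_pG_p(s) = 0: s² + 6s + 32.51 = 0 ⇒ ω_n = 5.702, ζ = 0.5262.
2% settling time T_s ≈ 4/(ζω_n) = 4/3 = 1.33 s.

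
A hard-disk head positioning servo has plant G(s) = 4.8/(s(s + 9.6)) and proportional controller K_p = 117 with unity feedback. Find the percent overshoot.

The closed-loop denominator s² + 9.6s + 561.6 gives ω_n = √561.6 = 23.7 and ζ = 9.6/(2ω_n) = 0.2025.
%OS = 100·exp(−πζ/√(1−ζ²)) = 100·exp(−π·0.2025/√0.959) = 52.2%.

52.2%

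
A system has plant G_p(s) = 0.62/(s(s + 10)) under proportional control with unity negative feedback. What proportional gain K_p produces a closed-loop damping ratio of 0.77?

Closed-loop characteristic equation: s² + 10s + K_p·0.62 = 0.
So ω_n = √(0.62K_p) and 2ζω_n = 10, giving ζ = 10/(2√(0.62K_p)).
Setting ζ = 0.77: √(0.62K_p) = 10/(2·0.77) = 6.494, so K_p = 42.17/0.62 = 68.

K_p = 68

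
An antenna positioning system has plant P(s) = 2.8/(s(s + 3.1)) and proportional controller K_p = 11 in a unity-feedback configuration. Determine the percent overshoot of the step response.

Closed-loop characteristic equation: s² + 3.1s + 30.8 = 0, so ω_n = 5.55 rad/s and ζ = 3.1/(2·5.55) = 0.2793.
%OS = 100·exp(−πζ/√(1−ζ²)) = 100·exp(−π·0.2793/√0.922) = 40.1%.

40.1%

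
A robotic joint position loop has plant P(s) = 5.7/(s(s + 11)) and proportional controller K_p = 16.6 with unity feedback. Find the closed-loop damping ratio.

ζ = 0.565

1 + K_p·P(s) = 0 gives s² + 11s + 94.62 = 0.
Matching s² + 2ζω_n s + ω_n²: ω_n = √94.62 = 9.727 rad/s and 2ζω_n = 11, so ζ = 11/(2·9.727) = 0.565.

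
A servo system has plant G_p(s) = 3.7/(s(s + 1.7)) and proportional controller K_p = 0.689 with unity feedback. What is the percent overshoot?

13.9%

Closed-loop characteristic equation: s² + 1.7s + 2.549 = 0, so ω_n = 1.597 rad/s and ζ = 1.7/(2·1.597) = 0.5324.
%OS = 100·exp(−πζ/√(1−ζ²)) = 100·exp(−π·0.5324/√0.7166) = 13.9%.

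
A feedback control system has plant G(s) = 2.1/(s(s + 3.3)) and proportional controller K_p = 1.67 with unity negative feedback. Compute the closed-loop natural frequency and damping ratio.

ω_n = 1.87 rad/s, ζ = 0.881

The closed-loop denominator is s(s+3.3) + 1.67·2.1 = s² + 3.3s + 3.507.
So ω_n² = 3.507 ⇒ ω_n = 1.873 rad/s, and ζ = 3.3/(2ω_n) = 0.881.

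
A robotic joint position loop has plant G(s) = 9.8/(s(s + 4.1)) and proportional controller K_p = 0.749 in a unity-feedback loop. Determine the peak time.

The closed-loop denominator s² + 4.1s + 7.34 gives ω_n = √7.34 = 2.709 and ζ = 4.1/(2ω_n) = 0.7567.
Damped frequency ω_d = ω_n√(1−ζ²) = 1.771 rad/s, so peak time T_p = π/ω_d = 1.77 s.

T_p = 1.77 s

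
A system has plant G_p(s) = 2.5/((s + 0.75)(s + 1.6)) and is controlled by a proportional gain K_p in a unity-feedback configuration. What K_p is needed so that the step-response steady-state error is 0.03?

K_p = 15.5

The loop is type 0, so e_ss(step) = 1/(1 + K_pos) with K_pos = K_p·G_p(0).
G_p(0) = 2.083. Require 1/(1 + K_p·2.083) = 0.03, so 1 + 2.083·K_p = 33.33.
K_p = (33.33 − 1)/2.083 = 15.5.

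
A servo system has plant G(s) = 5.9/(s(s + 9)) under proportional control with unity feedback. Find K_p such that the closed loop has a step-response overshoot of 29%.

From %OS = 100·exp(−πζ/√(1−ζ²)) = 29%, ζ = −ln(0.29)/√(π²+ln²(0.29)) = 0.3666.
Characteristic equation s² + 9s + 5.9K_p = 0 gives ζ = 9/(2√(5.9K_p)).
Setting ζ = 0.3666: √(5.9K_p) = 9/(2·0.3666) = 12.28, so K_p = 150.7/5.9 = 25.5.

K_p = 25.5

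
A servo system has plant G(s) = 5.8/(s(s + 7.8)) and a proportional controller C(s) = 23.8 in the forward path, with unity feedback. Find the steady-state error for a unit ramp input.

0.0565

The loop has one pole at the origin (type 1). Velocity error constant K_v = lim_{s→0} s·C(s)G(s) = 23.8·5.8/7.8 = 17.7.
Steady-state error to a unit ramp: e_ss = 1/K_v = 0.0565.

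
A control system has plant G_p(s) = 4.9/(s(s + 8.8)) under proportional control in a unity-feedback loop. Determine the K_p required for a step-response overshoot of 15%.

K_p = 14.8

From %OS = 100·exp(−πζ/√(1−ζ²)) = 15%, ζ = −ln(0.15)/√(π²+ln²(0.15)) = 0.5169.
Characteristic equation s² + 8.8s + 4.9K_p = 0 gives ζ = 8.8/(2√(4.9K_p)).
Setting ζ = 0.5169: √(4.9K_p) = 8.8/(2·0.5169) = 8.512, so K_p = 72.45/4.9 = 14.8.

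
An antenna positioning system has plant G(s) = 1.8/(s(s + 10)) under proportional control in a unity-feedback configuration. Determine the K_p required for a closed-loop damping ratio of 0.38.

Closed-loop characteristic equation: s² + 10s + K_p·1.8 = 0.
So ω_n = √(1.8K_p) and 2ζω_n = 10, giving ζ = 10/(2√(1.8K_p)).
Setting ζ = 0.38: √(1.8K_p) = 10/(2·0.38) = 13.16, so K_p = 173.1/1.8 = 96.2.

K_p = 96.2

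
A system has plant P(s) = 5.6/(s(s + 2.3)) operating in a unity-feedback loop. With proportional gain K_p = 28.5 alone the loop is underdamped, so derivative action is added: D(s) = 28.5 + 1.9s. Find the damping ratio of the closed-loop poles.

ζ = 0.512

Forward path: (28.5 + 1.9s)·5.6/(s(s+2.3)). The closed-loop characteristic equation is s² + (2.3 + 5.6·1.9)s + 5.6·28.5 = 0.
That is s² + 12.94s + 159.6 = 0, so ω_n = 12.63 rad/s and ζ = 12.94/(2·12.63) = 0.5121.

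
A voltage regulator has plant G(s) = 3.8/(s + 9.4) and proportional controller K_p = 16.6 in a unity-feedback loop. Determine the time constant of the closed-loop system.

τ = 0.0138 s

Closed-loop transfer function: T(s) = K_p·G(s)/(1 + K_p·G(s)) = 63.08/(s + 9.4 + 63.08) = 63.08/(s + 72.48).
Time constant τ = 1/72.48 = 0.0138 s.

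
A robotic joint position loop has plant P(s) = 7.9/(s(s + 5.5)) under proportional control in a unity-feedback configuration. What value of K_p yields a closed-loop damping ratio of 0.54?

K_p = 3.28

Closed-loop characteristic equation: s² + 5.5s + K_p·7.9 = 0.
So ω_n = √(7.9K_p) and 2ζω_n = 5.5, giving ζ = 5.5/(2√(7.9K_p)).
Setting ζ = 0.54: √(7.9K_p) = 5.5/(2·0.54) = 5.093, so K_p = 25.93/7.9 = 3.28.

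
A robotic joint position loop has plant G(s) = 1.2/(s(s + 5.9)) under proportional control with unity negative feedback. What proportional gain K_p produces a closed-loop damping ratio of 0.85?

K_p = 10

Closed-loop characteristic equation: s² + 5.9s + K_p·1.2 = 0.
So ω_n = √(1.2K_p) and 2ζω_n = 5.9, giving ζ = 5.9/(2√(1.2K_p)).
Setting ζ = 0.85: √(1.2K_p) = 5.9/(2·0.85) = 3.471, so K_p = 12.04/1.2 = 10.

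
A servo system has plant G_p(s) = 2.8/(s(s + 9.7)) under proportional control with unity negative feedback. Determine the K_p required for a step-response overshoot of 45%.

K_p = 138

From %OS = 100·exp(−πζ/√(1−ζ²)) = 45%, ζ = −ln(0.45)/√(π²+ln²(0.45)) = 0.2463.
Characteristic equation s² + 9.7s + 2.8K_p = 0 gives ζ = 9.7/(2√(2.8K_p)).
Setting ζ = 0.2463: √(2.8K_p) = 9.7/(2·0.2463) = 19.69, so K_p = 387.6/2.8 = 138.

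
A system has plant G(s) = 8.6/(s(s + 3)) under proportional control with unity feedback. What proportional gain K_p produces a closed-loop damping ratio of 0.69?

K_p = 0.55

Closed-loop characteristic equation: s² + 3s + K_p·8.6 = 0.
So ω_n = √(8.6K_p) and 2ζω_n = 3, giving ζ = 3/(2√(8.6K_p)).
Setting ζ = 0.69: √(8.6K_p) = 3/(2·0.69) = 2.174, so K_p = 4.726/8.6 = 0.55.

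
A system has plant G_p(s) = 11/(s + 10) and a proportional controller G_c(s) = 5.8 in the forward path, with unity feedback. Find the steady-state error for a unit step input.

0.136

The loop is type 0. Static position error constant K_pos = G_c(0)·G_p(0) = 5.8·1.1 = 6.38.
Steady-state error to a unit step: e_ss = 1/(1+K_pos) = 1/7.38 = 0.136.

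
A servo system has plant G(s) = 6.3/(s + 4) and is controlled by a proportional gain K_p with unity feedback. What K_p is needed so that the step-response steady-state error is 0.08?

For a type-0 loop with proportional control, e_ss = 1/(1 + K_p·G(0)).
G(0) = 1.575. Require 1/(1 + K_p·1.575) = 0.08, so 1 + 1.575·K_p = 12.5.
K_p = (12.5 − 1)/1.575 = 7.3.

K_p = 7.3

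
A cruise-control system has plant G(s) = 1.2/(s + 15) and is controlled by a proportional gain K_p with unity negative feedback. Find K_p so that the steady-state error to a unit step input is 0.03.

K_p = 404

Steady-state error for a unit step on this type-0 loop is 1/(1 + K_p·G(0)).
G(0) = 0.08. Require 1/(1 + K_p·0.08) = 0.03, so 1 + 0.08·K_p = 33.33.
K_p = (33.33 − 1)/0.08 = 404.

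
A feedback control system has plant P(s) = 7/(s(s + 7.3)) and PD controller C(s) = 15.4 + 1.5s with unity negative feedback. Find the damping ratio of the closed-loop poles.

Forward path: (15.4 + 1.5s)·7/(s(s+7.3)). The closed-loop characteristic equation is s² + (7.3 + 7·1.5)s + 7·15.4 = 0.
That is s² + 17.8s + 107.8 = 0, so ω_n = 10.38 rad/s and ζ = 17.8/(2·10.38) = 0.8572.

ζ = 0.857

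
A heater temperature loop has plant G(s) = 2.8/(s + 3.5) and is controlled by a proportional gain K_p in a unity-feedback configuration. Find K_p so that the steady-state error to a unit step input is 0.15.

Steady-state error for a unit step on this type-0 loop is 1/(1 + K_p·G(0)).
G(0) = 0.8. Require 1/(1 + K_p·0.8) = 0.15, so 1 + 0.8·K_p = 6.667.
K_p = (6.667 − 1)/0.8 = 7.08.

K_p = 7.08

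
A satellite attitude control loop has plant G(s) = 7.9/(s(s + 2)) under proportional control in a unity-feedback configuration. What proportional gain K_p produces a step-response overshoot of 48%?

From %OS = 100·exp(−πζ/√(1−ζ²)) = 48%, ζ = −ln(0.48)/√(π²+ln²(0.48)) = 0.2275.
Characteristic equation s² + 2s + 7.9K_p = 0 gives ζ = 2/(2√(7.9K_p)).
Setting ζ = 0.2275: √(7.9K_p) = 2/(2·0.2275) = 4.396, so K_p = 19.32/7.9 = 2.45.

K_p = 2.45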